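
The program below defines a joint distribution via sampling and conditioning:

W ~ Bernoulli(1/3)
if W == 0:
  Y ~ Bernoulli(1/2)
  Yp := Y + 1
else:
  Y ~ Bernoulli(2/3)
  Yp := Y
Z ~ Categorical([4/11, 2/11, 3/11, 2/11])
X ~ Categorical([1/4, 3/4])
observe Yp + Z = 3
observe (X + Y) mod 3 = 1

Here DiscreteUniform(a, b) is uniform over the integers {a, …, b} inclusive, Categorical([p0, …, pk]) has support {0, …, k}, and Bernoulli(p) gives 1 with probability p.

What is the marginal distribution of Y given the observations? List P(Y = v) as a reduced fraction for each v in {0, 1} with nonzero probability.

P(Y=0) = 11/15, P(Y=1) = 4/15

Enumerate traces; 4 have nonzero weight after conditioning:
  (W=0, Y=0, Z=2, X=1) weight 3/44
  (W=0, Y=1, Z=1, X=0) weight 1/66
  (W=1, Y=0, Z=3, X=1) weight 1/66
  (W=1, Y=1, Z=2, X=0) weight 1/66
Group by Y:
  weight(Y=0) = 1/12
  weight(Y=1) = 1/33
Total weight = 1/12 + 1/33 = 5/44
P(Y=0 | obs) = 1/12 / 5/44 = 11/15
P(Y=1 | obs) = 1/33 / 5/44 = 4/15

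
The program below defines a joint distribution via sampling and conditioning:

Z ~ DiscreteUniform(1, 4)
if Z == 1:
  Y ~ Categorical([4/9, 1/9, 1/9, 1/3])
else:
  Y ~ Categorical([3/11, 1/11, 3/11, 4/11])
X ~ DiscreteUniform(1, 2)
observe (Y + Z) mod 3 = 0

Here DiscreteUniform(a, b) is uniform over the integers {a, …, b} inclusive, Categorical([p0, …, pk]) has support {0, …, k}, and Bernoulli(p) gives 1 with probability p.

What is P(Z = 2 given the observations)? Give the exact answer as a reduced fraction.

P(Z = 2 | obs) = 9/110

Enumerate traces; 10 have nonzero weight after conditioning:
  (Z=1, Y=2, X=1) weight 1/72
  (Z=1, Y=2, X=2) weight 1/72
  (Z=2, Y=1, X=1) weight 1/88
  (Z=2, Y=1, X=2) weight 1/88
  (Z=3, Y=0, X=1) weight 3/88
  (Z=3, Y=0, X=2) weight 3/88
  (Z=3, Y=3, X=1) weight 1/22
  (Z=3, Y=3, X=2) weight 1/22
  (Z=4, Y=2, X=1) weight 3/88
  … 1 more
Group by Z:
  weight(Z=1) = 1/36
  weight(Z=2) = 1/44
  weight(Z=3) = 7/44
  weight(Z=4) = 3/44
Total weight = 1/36 + 1/44 + 7/44 + 3/44 = 5/18
P(Z=1 | obs) = 1/36 / 5/18 = 1/10
P(Z=2 | obs) = 1/44 / 5/18 = 9/110
P(Z=3 | obs) = 7/44 / 5/18 = 63/110
P(Z=4 | obs) = 3/44 / 5/18 = 27/110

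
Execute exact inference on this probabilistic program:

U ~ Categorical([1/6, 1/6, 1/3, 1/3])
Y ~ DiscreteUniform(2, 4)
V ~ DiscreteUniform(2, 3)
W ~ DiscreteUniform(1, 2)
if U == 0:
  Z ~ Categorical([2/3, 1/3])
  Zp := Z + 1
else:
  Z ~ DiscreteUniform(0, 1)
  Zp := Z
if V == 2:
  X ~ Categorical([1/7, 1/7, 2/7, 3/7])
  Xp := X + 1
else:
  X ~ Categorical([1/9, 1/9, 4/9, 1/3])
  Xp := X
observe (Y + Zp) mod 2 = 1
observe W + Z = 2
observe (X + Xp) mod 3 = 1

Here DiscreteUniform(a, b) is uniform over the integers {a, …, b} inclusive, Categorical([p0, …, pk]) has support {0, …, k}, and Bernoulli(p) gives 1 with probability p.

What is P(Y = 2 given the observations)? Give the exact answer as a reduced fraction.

P(Y = 2 | obs) = 19/55

Enumerate traces; 36 have nonzero weight after conditioning:
  (U=0, Y=2, V=2, W=2, Z=0, X=0) weight 1/756
  (U=0, Y=2, V=2, W=2, Z=0, X=3) weight 1/252
  (U=0, Y=2, V=3, W=2, Z=0, X=2) weight 1/243
  (U=0, Y=3, V=2, W=1, Z=1, X=0) weight 1/1512
  (U=0, Y=3, V=2, W=1, Z=1, X=3) weight 1/504
  (U=0, Y=3, V=3, W=1, Z=1, X=2) weight 1/486
  (U=0, Y=4, V=2, W=2, Z=0, X=0) weight 1/756
  (U=0, Y=4, V=2, W=2, Z=0, X=3) weight 1/252
  … 28 more
Group by Y:
  weight(Y=2) = 76/1701
  weight(Y=3) = 68/1701
  weight(Y=4) = 76/1701
Total weight = 76/1701 + 68/1701 + 76/1701 = 220/1701
P(Y=2 | obs) = 76/1701 / 220/1701 = 19/55
P(Y=3 | obs) = 68/1701 / 220/1701 = 17/55
P(Y=4 | obs) = 76/1701 / 220/1701 = 19/55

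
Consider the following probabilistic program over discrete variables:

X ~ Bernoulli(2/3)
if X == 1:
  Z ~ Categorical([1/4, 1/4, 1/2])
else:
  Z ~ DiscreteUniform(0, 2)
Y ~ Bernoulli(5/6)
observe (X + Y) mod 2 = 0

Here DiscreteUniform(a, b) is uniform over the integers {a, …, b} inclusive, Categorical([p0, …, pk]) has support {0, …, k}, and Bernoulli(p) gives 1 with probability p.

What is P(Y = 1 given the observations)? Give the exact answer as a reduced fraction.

Enumerate traces; 6 have nonzero weight after conditioning:
  (X=0, Z=0, Y=0) weight 1/54
  (X=0, Z=1, Y=0) weight 1/54
  (X=0, Z=2, Y=0) weight 1/54
  (X=1, Z=0, Y=1) weight 5/36
  (X=1, Z=1, Y=1) weight 5/36
  (X=1, Z=2, Y=1) weight 5/18
Group by Y:
  weight(Y=0) = 1/18
  weight(Y=1) = 5/9
Total weight = 1/18 + 5/9 = 11/18
P(Y=0 | obs) = 1/18 / 11/18 = 1/11
P(Y=1 | obs) = 5/9 / 11/18 = 10/11

P(Y = 1 | obs) = 10/11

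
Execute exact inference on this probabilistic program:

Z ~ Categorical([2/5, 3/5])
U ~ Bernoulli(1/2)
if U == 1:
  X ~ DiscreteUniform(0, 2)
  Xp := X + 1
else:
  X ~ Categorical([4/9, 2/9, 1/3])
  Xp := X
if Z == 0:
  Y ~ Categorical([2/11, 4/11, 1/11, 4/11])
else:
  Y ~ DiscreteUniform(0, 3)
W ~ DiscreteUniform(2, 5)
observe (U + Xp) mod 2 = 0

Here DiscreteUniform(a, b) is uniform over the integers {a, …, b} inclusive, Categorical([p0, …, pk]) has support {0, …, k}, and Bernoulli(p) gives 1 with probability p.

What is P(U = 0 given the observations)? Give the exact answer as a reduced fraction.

Enumerate traces; 128 have nonzero weight after conditioning:
  (Z=0, U=0, X=0, Y=0, W=2) weight 2/495
  (Z=0, U=0, X=0, Y=0, W=3) weight 2/495
  (Z=0, U=0, X=0, Y=0, W=4) weight 2/495
  (Z=0, U=0, X=0, Y=0, W=5) weight 2/495
  (Z=0, U=0, X=0, Y=1, W=2) weight 4/495
  (Z=0, U=0, X=0, Y=1, W=3) weight 4/495
  (Z=0, U=0, X=0, Y=1, W=4) weight 4/495
  (Z=0, U=0, X=0, Y=1, W=5) weight 4/495
  (Z=0, U=1, X=0, Y=0, W=2) weight 1/330
  … 119 more
Group by U:
  weight(U=0) = 7/18
  weight(U=1) = 1/3
Total weight = 7/18 + 1/3 = 13/18
P(U=0 | obs) = 7/18 / 13/18 = 7/13
P(U=1 | obs) = 1/3 / 13/18 = 6/13

P(U = 0 | obs) = 7/13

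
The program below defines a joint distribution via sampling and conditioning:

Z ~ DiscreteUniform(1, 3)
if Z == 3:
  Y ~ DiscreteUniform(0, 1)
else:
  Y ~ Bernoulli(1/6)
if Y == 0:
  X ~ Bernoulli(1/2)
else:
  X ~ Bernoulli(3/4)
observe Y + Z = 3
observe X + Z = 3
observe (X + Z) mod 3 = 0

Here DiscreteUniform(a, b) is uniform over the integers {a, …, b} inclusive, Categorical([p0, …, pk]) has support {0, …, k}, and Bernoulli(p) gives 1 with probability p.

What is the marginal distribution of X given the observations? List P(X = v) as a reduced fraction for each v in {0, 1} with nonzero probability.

P(X=0) = 2/3, P(X=1) = 1/3

Enumerate traces; 2 have nonzero weight after conditioning:
  (Z=2, Y=1, X=1) weight 1/24
  (Z=3, Y=0, X=0) weight 1/12
Group by X:
  weight(X=0) = 1/12
  weight(X=1) = 1/24
Total weight = 1/12 + 1/24 = 1/8
P(X=0 | obs) = 1/12 / 1/8 = 2/3
P(X=1 | obs) = 1/24 / 1/8 = 1/3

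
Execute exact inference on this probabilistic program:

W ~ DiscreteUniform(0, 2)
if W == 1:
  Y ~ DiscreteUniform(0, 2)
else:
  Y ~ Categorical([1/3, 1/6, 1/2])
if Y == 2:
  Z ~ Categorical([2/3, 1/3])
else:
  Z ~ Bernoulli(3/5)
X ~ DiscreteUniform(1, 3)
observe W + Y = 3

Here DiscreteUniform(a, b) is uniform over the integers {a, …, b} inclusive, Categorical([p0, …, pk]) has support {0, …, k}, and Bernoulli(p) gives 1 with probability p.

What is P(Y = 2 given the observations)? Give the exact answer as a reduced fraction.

P(Y = 2 | obs) = 2/3

Enumerate traces; 12 have nonzero weight after conditioning:
  (W=1, Y=2, Z=0, X=1) weight 2/81
  (W=1, Y=2, Z=0, X=2) weight 2/81
  (W=1, Y=2, Z=0, X=3) weight 2/81
  (W=1, Y=2, Z=1, X=1) weight 1/81
  (W=1, Y=2, Z=1, X=2) weight 1/81
  (W=1, Y=2, Z=1, X=3) weight 1/81
  (W=2, Y=1, Z=0, X=1) weight 1/135
  (W=2, Y=1, Z=0, X=2) weight 1/135
  … 4 more
Group by Y:
  weight(Y=1) = 1/18
  weight(Y=2) = 1/9
Total weight = 1/18 + 1/9 = 1/6
P(Y=1 | obs) = 1/18 / 1/6 = 1/3
P(Y=2 | obs) = 1/9 / 1/6 = 2/3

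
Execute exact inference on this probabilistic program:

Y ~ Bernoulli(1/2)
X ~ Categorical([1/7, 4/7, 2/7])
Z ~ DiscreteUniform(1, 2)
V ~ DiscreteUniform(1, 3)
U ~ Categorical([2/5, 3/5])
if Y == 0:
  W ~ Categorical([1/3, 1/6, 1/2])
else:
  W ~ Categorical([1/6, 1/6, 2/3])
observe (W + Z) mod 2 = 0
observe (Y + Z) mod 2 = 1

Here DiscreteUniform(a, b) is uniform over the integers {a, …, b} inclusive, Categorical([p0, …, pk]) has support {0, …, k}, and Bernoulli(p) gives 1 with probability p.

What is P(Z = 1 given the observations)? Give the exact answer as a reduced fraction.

P(Z = 1 | obs) = 1/6

Enumerate traces; 54 have nonzero weight after conditioning:
  (Y=0, X=0, Z=1, V=1, U=0, W=1) weight 1/1260
  (Y=0, X=0, Z=1, V=1, U=1, W=1) weight 1/840
  (Y=0, X=0, Z=1, V=2, U=0, W=1) weight 1/1260
  (Y=0, X=0, Z=1, V=2, U=1, W=1) weight 1/840
  (Y=0, X=0, Z=1, V=3, U=0, W=1) weight 1/1260
  (Y=0, X=0, Z=1, V=3, U=1, W=1) weight 1/840
  (Y=0, X=1, Z=1, V=1, U=0, W=1) weight 1/315
  (Y=0, X=1, Z=1, V=1, U=1, W=1) weight 1/210
  (Y=1, X=0, Z=2, V=1, U=0, W=0) weight 1/1260
  … 45 more
Group by Z:
  weight(Z=1) = 1/24
  weight(Z=2) = 5/24
Total weight = 1/24 + 5/24 = 1/4
P(Z=1 | obs) = 1/24 / 1/4 = 1/6
P(Z=2 | obs) = 5/24 / 1/4 = 5/6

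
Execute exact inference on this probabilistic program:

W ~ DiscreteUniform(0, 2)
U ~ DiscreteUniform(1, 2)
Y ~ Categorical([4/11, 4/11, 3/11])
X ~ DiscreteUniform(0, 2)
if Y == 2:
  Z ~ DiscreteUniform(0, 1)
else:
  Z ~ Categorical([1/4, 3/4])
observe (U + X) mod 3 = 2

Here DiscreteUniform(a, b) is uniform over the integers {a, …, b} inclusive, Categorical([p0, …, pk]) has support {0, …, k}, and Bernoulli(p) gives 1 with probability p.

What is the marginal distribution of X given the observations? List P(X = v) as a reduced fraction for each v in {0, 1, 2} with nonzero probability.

Enumerate traces; 36 have nonzero weight after conditioning:
  (W=0, U=1, Y=0, X=1, Z=0) weight 1/198
  (W=0, U=1, Y=0, X=1, Z=1) weight 1/66
  (W=0, U=1, Y=1, X=1, Z=0) weight 1/198
  (W=0, U=1, Y=1, X=1, Z=1) weight 1/66
  (W=0, U=1, Y=2, X=1, Z=0) weight 1/132
  (W=0, U=1, Y=2, X=1, Z=1) weight 1/132
  (W=0, U=2, Y=0, X=0, Z=0) weight 1/198
  (W=0, U=2, Y=0, X=0, Z=1) weight 1/66
  … 28 more
Group by X:
  weight(X=0) = 1/6
  weight(X=1) = 1/6
Total weight = 1/6 + 1/6 = 1/3
P(X=0 | obs) = 1/6 / 1/3 = 1/2
P(X=1 | obs) = 1/6 / 1/3 = 1/2

P(X=0) = 1/2, P(X=1) = 1/2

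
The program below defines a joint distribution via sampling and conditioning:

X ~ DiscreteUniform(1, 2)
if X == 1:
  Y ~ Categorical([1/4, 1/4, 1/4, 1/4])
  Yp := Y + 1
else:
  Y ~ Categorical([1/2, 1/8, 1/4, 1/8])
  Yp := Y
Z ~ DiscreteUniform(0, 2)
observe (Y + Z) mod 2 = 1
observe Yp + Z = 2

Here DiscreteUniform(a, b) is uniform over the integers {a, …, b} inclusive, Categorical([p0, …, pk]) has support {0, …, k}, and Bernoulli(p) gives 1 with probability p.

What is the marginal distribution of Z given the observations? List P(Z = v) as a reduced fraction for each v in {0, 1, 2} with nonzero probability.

Enumerate traces; 2 have nonzero weight after conditioning:
  (X=1, Y=0, Z=1) weight 1/24
  (X=1, Y=1, Z=0) weight 1/24
Group by Z:
  weight(Z=0) = 1/24
  weight(Z=1) = 1/24
Total weight = 1/24 + 1/24 = 1/12
P(Z=0 | obs) = 1/24 / 1/12 = 1/2
P(Z=1 | obs) = 1/24 / 1/12 = 1/2

P(Z=0) = 1/2, P(Z=1) = 1/2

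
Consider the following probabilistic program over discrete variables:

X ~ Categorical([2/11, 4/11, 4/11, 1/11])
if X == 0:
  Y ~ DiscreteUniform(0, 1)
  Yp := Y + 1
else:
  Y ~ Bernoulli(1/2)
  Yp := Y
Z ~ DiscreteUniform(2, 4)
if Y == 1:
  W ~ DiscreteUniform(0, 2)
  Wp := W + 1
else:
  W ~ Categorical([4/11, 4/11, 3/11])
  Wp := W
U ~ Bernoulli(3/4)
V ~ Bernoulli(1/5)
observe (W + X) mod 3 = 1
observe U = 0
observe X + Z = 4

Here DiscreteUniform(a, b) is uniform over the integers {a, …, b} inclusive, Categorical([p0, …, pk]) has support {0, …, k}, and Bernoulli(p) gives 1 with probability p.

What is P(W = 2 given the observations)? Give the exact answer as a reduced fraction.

P(W = 2 | obs) = 40/109

Enumerate traces; 12 have nonzero weight after conditioning:
  (X=0, Y=0, Z=4, W=1, U=0, V=0) weight 4/1815
  (X=0, Y=0, Z=4, W=1, U=0, V=1) weight 1/1815
  (X=0, Y=1, Z=4, W=1, U=0, V=0) weight 1/495
  (X=0, Y=1, Z=4, W=1, U=0, V=1) weight 1/1980
  (X=1, Y=0, Z=3, W=0, U=0, V=0) weight 8/1815
  (X=1, Y=0, Z=3, W=0, U=0, V=1) weight 2/1815
  (X=1, Y=1, Z=3, W=0, U=0, V=0) weight 2/495
  (X=1, Y=1, Z=3, W=0, U=0, V=1) weight 1/990
  (X=2, Y=0, Z=2, W=2, U=0, V=0) weight 2/605
  … 3 more
Group by W:
  weight(W=0) = 23/2178
  weight(W=1) = 23/4356
  weight(W=2) = 10/1089
Total weight = 23/2178 + 23/4356 + 10/1089 = 109/4356
P(W=0 | obs) = 23/2178 / 109/4356 = 46/109
P(W=1 | obs) = 23/4356 / 109/4356 = 23/109
P(W=2 | obs) = 10/1089 / 109/4356 = 40/109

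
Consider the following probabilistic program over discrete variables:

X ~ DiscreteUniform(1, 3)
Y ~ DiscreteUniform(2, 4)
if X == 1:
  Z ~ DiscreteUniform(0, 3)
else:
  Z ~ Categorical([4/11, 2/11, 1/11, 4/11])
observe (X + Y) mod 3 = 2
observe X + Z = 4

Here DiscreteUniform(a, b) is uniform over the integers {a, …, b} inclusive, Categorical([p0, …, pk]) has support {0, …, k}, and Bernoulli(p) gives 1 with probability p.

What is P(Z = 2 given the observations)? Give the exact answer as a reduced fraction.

P(Z = 2 | obs) = 4/23

Enumerate traces; 3 have nonzero weight after conditioning:
  (X=1, Y=4, Z=3) weight 1/36
  (X=2, Y=3, Z=2) weight 1/99
  (X=3, Y=2, Z=1) weight 2/99
Group by Z:
  weight(Z=1) = 2/99
  weight(Z=2) = 1/99
  weight(Z=3) = 1/36
Total weight = 2/99 + 1/99 + 1/36 = 23/396
P(Z=1 | obs) = 2/99 / 23/396 = 8/23
P(Z=2 | obs) = 1/99 / 23/396 = 4/23
P(Z=3 | obs) = 1/36 / 23/396 = 11/23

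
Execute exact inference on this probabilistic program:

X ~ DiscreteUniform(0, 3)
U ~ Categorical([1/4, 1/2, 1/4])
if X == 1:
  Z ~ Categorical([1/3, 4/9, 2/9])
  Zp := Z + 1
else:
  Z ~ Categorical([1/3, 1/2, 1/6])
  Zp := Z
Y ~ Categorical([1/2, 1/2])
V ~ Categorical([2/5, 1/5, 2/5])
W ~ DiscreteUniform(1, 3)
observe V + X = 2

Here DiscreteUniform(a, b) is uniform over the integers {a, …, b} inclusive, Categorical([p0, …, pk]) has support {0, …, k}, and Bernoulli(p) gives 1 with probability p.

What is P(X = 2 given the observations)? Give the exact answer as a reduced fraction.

Enumerate traces; 162 have nonzero weight after conditioning:
  (X=0, U=0, Z=0, Y=0, V=2, W=1) weight 1/720
  (X=0, U=0, Z=0, Y=0, V=2, W=2) weight 1/720
  (X=0, U=0, Z=0, Y=0, V=2, W=3) weight 1/720
  (X=0, U=0, Z=0, Y=1, V=2, W=1) weight 1/720
  (X=0, U=0, Z=0, Y=1, V=2, W=2) weight 1/720
  (X=0, U=0, Z=0, Y=1, V=2, W=3) weight 1/720
  (X=0, U=0, Z=1, Y=0, V=2, W=1) weight 1/480
  (X=0, U=0, Z=1, Y=0, V=2, W=2) weight 1/480
  (X=1, U=0, Z=0, Y=0, V=1, W=1) weight 1/1440
  (X=2, U=0, Z=0, Y=0, V=0, W=1) weight 1/720
  … 152 more
Group by X:
  weight(X=0) = 1/10
  weight(X=1) = 1/20
  weight(X=2) = 1/10
Total weight = 1/10 + 1/20 + 1/10 = 1/4
P(X=0 | obs) = 1/10 / 1/4 = 2/5
P(X=1 | obs) = 1/20 / 1/4 = 1/5
P(X=2 | obs) = 1/10 / 1/4 = 2/5

P(X = 2 | obs) = 2/5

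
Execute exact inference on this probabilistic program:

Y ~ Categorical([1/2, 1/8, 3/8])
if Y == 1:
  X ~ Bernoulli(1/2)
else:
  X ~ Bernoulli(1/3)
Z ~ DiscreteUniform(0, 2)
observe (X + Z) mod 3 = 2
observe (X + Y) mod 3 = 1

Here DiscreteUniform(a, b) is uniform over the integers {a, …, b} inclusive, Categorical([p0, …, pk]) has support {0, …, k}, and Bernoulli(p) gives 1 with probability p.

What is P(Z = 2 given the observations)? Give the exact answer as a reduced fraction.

P(Z = 2 | obs) = 3/11

Enumerate traces; 2 have nonzero weight after conditioning:
  (Y=0, X=1, Z=1) weight 1/18
  (Y=1, X=0, Z=2) weight 1/48
Group by Z:
  weight(Z=1) = 1/18
  weight(Z=2) = 1/48
Total weight = 1/18 + 1/48 = 11/144
P(Z=1 | obs) = 1/18 / 11/144 = 8/11
P(Z=2 | obs) = 1/48 / 11/144 = 3/11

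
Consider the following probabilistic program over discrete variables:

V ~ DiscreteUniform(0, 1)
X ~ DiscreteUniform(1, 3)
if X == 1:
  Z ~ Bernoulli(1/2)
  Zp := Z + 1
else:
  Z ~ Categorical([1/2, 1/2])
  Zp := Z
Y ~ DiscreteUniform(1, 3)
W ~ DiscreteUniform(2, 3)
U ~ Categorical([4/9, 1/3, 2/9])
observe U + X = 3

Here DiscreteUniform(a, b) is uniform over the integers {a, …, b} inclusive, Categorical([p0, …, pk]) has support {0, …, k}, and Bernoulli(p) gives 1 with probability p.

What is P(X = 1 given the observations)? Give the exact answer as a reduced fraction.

P(X = 1 | obs) = 2/9

Enumerate traces; 72 have nonzero weight after conditioning:
  (V=0, X=1, Z=0, Y=1, W=2, U=2) weight 1/324
  (V=0, X=1, Z=0, Y=1, W=3, U=2) weight 1/324
  (V=0, X=1, Z=0, Y=2, W=2, U=2) weight 1/324
  (V=0, X=1, Z=0, Y=2, W=3, U=2) weight 1/324
  (V=0, X=1, Z=0, Y=3, W=2, U=2) weight 1/324
  (V=0, X=1, Z=0, Y=3, W=3, U=2) weight 1/324
  (V=0, X=1, Z=1, Y=1, W=2, U=2) weight 1/324
  (V=0, X=1, Z=1, Y=1, W=3, U=2) weight 1/324
  (V=0, X=2, Z=0, Y=1, W=2, U=1) weight 1/216
  (V=0, X=3, Z=0, Y=1, W=2, U=0) weight 1/162
  … 62 more
Group by X:
  weight(X=1) = 2/27
  weight(X=2) = 1/9
  weight(X=3) = 4/27
Total weight = 2/27 + 1/9 + 4/27 = 1/3
P(X=1 | obs) = 2/27 / 1/3 = 2/9
P(X=2 | obs) = 1/9 / 1/3 = 1/3
P(X=3 | obs) = 4/27 / 1/3 = 4/9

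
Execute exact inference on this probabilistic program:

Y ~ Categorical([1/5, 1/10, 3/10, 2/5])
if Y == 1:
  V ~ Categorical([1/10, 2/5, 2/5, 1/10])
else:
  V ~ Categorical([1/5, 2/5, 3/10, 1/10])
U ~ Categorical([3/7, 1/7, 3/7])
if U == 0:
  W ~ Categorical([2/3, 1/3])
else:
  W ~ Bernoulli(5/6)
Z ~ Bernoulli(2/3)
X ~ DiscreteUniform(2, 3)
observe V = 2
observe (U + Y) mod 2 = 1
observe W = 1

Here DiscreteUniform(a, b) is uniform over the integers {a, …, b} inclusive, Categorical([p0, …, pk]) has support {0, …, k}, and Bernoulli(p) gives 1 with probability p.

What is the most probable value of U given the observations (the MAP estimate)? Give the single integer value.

argmax_v P(U = v | obs) = 2

Enumerate traces; 24 have nonzero weight after conditioning:
  (Y=0, V=2, U=1, W=1, Z=0, X=2) weight 1/840
  (Y=0, V=2, U=1, W=1, Z=0, X=3) weight 1/840
  (Y=0, V=2, U=1, W=1, Z=1, X=2) weight 1/420
  (Y=0, V=2, U=1, W=1, Z=1, X=3) weight 1/420
  (Y=1, V=2, U=0, W=1, Z=0, X=2) weight 1/1050
  (Y=1, V=2, U=0, W=1, Z=0, X=3) weight 1/1050
  (Y=1, V=2, U=0, W=1, Z=1, X=2) weight 1/525
  (Y=1, V=2, U=0, W=1, Z=1, X=3) weight 1/525
  (Y=1, V=2, U=2, W=1, Z=0, X=2) weight 1/420
  … 15 more
Group by U:
  weight(U=0) = 4/175
  weight(U=1) = 1/56
  weight(U=2) = 2/35
Total weight = 4/175 + 1/56 + 2/35 = 137/1400
P(U=0 | obs) = 4/175 / 137/1400 = 32/137
P(U=1 | obs) = 1/56 / 137/1400 = 25/137
P(U=2 | obs) = 2/35 / 137/1400 = 80/137
argmax = 2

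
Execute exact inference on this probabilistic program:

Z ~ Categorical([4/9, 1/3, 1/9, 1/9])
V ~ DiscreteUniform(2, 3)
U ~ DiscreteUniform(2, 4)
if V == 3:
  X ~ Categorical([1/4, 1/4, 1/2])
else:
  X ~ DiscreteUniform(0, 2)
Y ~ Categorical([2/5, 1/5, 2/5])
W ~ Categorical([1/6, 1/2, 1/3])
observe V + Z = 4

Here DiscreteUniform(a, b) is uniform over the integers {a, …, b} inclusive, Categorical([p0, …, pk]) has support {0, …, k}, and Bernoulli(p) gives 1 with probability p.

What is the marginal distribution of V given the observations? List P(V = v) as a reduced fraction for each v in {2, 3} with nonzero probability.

Enumerate traces; 162 have nonzero weight after conditioning:
  (Z=1, V=3, U=2, X=0, Y=0, W=0) weight 1/1080
  (Z=1, V=3, U=2, X=0, Y=0, W=1) weight 1/360
  (Z=1, V=3, U=2, X=0, Y=0, W=2) weight 1/540
  (Z=1, V=3, U=2, X=0, Y=1, W=0) weight 1/2160
  (Z=1, V=3, U=2, X=0, Y=1, W=1) weight 1/720
  (Z=1, V=3, U=2, X=0, Y=1, W=2) weight 1/1080
  (Z=1, V=3, U=2, X=0, Y=2, W=0) weight 1/1080
  (Z=1, V=3, U=2, X=0, Y=2, W=1) weight 1/360
  (Z=2, V=2, U=2, X=0, Y=0, W=0) weight 1/2430
  … 153 more
Group by V:
  weight(V=2) = 1/18
  weight(V=3) = 1/6
Total weight = 1/18 + 1/6 = 2/9
P(V=2 | obs) = 1/18 / 2/9 = 1/4
P(V=3 | obs) = 1/6 / 2/9 = 3/4

P(V=2) = 1/4, P(V=3) = 3/4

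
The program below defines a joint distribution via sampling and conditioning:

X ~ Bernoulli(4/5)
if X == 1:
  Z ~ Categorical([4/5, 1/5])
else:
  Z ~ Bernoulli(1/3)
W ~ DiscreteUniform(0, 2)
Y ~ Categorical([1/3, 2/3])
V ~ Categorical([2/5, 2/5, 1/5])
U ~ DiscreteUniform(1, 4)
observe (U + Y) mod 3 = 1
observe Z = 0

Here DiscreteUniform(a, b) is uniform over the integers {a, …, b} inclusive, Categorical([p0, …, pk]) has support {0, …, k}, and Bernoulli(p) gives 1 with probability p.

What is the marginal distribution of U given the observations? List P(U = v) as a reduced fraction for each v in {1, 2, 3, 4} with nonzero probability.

Enumerate traces; 54 have nonzero weight after conditioning:
  (X=0, Z=0, W=0, Y=0, V=0, U=1) weight 1/675
  (X=0, Z=0, W=0, Y=0, V=0, U=4) weight 1/675
  (X=0, Z=0, W=0, Y=0, V=1, U=1) weight 1/675
  (X=0, Z=0, W=0, Y=0, V=1, U=4) weight 1/675
  (X=0, Z=0, W=0, Y=0, V=2, U=1) weight 1/1350
  (X=0, Z=0, W=0, Y=0, V=2, U=4) weight 1/1350
  (X=0, Z=0, W=0, Y=1, V=0, U=3) weight 2/675
  (X=0, Z=0, W=0, Y=1, V=1, U=3) weight 2/675
  … 46 more
Group by U:
  weight(U=1) = 29/450
  weight(U=3) = 29/225
  weight(U=4) = 29/450
Total weight = 29/450 + 29/225 + 29/450 = 58/225
P(U=1 | obs) = 29/450 / 58/225 = 1/4
P(U=3 | obs) = 29/225 / 58/225 = 1/2
P(U=4 | obs) = 29/450 / 58/225 = 1/4

P(U=1) = 1/4, P(U=3) = 1/2, P(U=4) = 1/4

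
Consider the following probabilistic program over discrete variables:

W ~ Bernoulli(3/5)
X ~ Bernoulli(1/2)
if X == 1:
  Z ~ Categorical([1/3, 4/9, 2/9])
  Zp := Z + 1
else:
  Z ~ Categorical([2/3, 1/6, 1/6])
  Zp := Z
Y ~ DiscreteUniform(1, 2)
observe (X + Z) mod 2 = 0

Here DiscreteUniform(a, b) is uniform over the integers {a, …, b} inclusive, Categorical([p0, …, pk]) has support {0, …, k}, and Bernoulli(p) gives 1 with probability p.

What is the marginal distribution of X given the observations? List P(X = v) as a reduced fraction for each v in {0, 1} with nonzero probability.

P(X=0) = 15/23, P(X=1) = 8/23

Enumerate traces; 12 have nonzero weight after conditioning:
  (W=0, X=0, Z=0, Y=1) weight 1/15
  (W=0, X=0, Z=0, Y=2) weight 1/15
  (W=0, X=0, Z=2, Y=1) weight 1/60
  (W=0, X=0, Z=2, Y=2) weight 1/60
  (W=0, X=1, Z=1, Y=1) weight 2/45
  (W=0, X=1, Z=1, Y=2) weight 2/45
  (W=1, X=0, Z=0, Y=1) weight 1/10
  (W=1, X=0, Z=0, Y=2) weight 1/10
  … 4 more
Group by X:
  weight(X=0) = 5/12
  weight(X=1) = 2/9
Total weight = 5/12 + 2/9 = 23/36
P(X=0 | obs) = 5/12 / 23/36 = 15/23
P(X=1 | obs) = 2/9 / 23/36 = 8/23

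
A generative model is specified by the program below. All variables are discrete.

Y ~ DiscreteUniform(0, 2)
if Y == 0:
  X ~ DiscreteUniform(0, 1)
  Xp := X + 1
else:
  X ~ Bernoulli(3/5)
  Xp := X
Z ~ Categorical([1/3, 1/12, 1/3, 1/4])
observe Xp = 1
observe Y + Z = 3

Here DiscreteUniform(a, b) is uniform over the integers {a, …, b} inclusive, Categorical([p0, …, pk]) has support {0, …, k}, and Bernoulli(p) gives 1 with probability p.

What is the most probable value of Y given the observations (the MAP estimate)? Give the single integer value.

Enumerate traces; 3 have nonzero weight after conditioning:
  (Y=0, X=0, Z=3) weight 1/24
  (Y=1, X=1, Z=2) weight 1/15
  (Y=2, X=1, Z=1) weight 1/60
Group by Y:
  weight(Y=0) = 1/24
  weight(Y=1) = 1/15
  weight(Y=2) = 1/60
Total weight = 1/24 + 1/15 + 1/60 = 1/8
P(Y=0 | obs) = 1/24 / 1/8 = 1/3
P(Y=1 | obs) = 1/15 / 1/8 = 8/15
P(Y=2 | obs) = 1/60 / 1/8 = 2/15
argmax = 1

argmax_v P(Y = v | obs) = 1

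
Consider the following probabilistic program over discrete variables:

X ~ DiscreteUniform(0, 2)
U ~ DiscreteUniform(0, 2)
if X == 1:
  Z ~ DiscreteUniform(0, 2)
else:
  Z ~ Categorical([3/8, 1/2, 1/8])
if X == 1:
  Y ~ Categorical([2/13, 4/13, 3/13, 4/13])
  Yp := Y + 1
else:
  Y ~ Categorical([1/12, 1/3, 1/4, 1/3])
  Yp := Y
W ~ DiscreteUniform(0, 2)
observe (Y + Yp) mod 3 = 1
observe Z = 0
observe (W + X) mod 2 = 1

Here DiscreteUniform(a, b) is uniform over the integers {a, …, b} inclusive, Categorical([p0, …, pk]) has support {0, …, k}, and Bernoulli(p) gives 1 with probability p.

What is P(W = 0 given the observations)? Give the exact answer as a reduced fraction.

Enumerate traces; 18 have nonzero weight after conditioning:
  (X=0, U=0, Z=0, Y=2, W=1) weight 1/288
  (X=0, U=1, Z=0, Y=2, W=1) weight 1/288
  (X=0, U=2, Z=0, Y=2, W=1) weight 1/288
  (X=1, U=0, Z=0, Y=0, W=0) weight 2/1053
  (X=1, U=0, Z=0, Y=0, W=2) weight 2/1053
  (X=1, U=0, Z=0, Y=3, W=0) weight 4/1053
  (X=1, U=0, Z=0, Y=3, W=2) weight 4/1053
  (X=1, U=1, Z=0, Y=0, W=0) weight 2/1053
  … 10 more
Group by W:
  weight(W=0) = 2/117
  weight(W=1) = 1/48
  weight(W=2) = 2/117
Total weight = 2/117 + 1/48 + 2/117 = 103/1872
P(W=0 | obs) = 2/117 / 103/1872 = 32/103
P(W=1 | obs) = 1/48 / 103/1872 = 39/103
P(W=2 | obs) = 2/117 / 103/1872 = 32/103

P(W = 0 | obs) = 32/103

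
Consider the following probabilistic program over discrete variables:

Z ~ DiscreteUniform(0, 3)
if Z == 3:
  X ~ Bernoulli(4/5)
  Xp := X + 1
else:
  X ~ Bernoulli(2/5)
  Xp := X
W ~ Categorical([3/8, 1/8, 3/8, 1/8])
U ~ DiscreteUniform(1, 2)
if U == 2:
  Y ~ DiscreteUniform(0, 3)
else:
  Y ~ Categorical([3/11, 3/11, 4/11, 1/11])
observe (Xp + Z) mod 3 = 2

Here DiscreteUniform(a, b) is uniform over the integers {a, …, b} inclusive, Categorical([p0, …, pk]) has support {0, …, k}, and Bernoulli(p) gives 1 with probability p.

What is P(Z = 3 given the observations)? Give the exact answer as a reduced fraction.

Enumerate traces; 96 have nonzero weight after conditioning:
  (Z=1, X=1, W=0, U=1, Y=0) weight 9/1760
  (Z=1, X=1, W=0, U=1, Y=1) weight 9/1760
  (Z=1, X=1, W=0, U=1, Y=2) weight 3/440
  (Z=1, X=1, W=0, U=1, Y=3) weight 3/1760
  (Z=1, X=1, W=0, U=2, Y=0) weight 3/640
  (Z=1, X=1, W=0, U=2, Y=1) weight 3/640
  (Z=1, X=1, W=0, U=2, Y=2) weight 3/640
  (Z=1, X=1, W=0, U=2, Y=3) weight 3/640
  (Z=2, X=0, W=0, U=1, Y=0) weight 27/3520
  (Z=3, X=1, W=0, U=1, Y=0) weight 9/880
  … 86 more
Group by Z:
  weight(Z=1) = 1/10
  weight(Z=2) = 3/20
  weight(Z=3) = 1/5
Total weight = 1/10 + 3/20 + 1/5 = 9/20
P(Z=1 | obs) = 1/10 / 9/20 = 2/9
P(Z=2 | obs) = 3/20 / 9/20 = 1/3
P(Z=3 | obs) = 1/5 / 9/20 = 4/9

P(Z = 3 | obs) = 4/9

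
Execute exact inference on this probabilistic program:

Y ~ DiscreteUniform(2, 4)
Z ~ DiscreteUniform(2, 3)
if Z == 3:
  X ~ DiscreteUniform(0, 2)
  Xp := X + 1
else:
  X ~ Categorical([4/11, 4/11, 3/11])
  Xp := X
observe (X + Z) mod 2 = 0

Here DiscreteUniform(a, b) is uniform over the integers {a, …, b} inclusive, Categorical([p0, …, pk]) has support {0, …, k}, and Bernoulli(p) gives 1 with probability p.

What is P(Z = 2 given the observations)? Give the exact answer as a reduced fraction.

P(Z = 2 | obs) = 21/32

Enumerate traces; 9 have nonzero weight after conditioning:
  (Y=2, Z=2, X=0) weight 2/33
  (Y=2, Z=2, X=2) weight 1/22
  (Y=2, Z=3, X=1) weight 1/18
  (Y=3, Z=2, X=0) weight 2/33
  (Y=3, Z=2, X=2) weight 1/22
  (Y=3, Z=3, X=1) weight 1/18
  (Y=4, Z=2, X=0) weight 2/33
  (Y=4, Z=2, X=2) weight 1/22
  … 1 more
Group by Z:
  weight(Z=2) = 7/22
  weight(Z=3) = 1/6
Total weight = 7/22 + 1/6 = 16/33
P(Z=2 | obs) = 7/22 / 16/33 = 21/32
P(Z=3 | obs) = 1/6 / 16/33 = 11/32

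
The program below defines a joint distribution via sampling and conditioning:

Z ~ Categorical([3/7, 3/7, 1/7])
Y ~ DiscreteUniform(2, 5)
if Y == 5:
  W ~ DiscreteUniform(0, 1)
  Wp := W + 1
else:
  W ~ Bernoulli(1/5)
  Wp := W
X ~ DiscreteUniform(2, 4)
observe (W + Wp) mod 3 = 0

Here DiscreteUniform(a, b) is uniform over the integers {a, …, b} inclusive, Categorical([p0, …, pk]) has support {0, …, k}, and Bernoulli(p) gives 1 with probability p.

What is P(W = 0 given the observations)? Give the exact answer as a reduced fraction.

Enumerate traces; 36 have nonzero weight after conditioning:
  (Z=0, Y=2, W=0, X=2) weight 1/35
  (Z=0, Y=2, W=0, X=3) weight 1/35
  (Z=0, Y=2, W=0, X=4) weight 1/35
  (Z=0, Y=3, W=0, X=2) weight 1/35
  (Z=0, Y=3, W=0, X=3) weight 1/35
  (Z=0, Y=3, W=0, X=4) weight 1/35
  (Z=0, Y=4, W=0, X=2) weight 1/35
  (Z=0, Y=4, W=0, X=3) weight 1/35
  (Z=0, Y=5, W=1, X=2) weight 1/56
  … 27 more
Group by W:
  weight(W=0) = 3/5
  weight(W=1) = 1/8
Total weight = 3/5 + 1/8 = 29/40
P(W=0 | obs) = 3/5 / 29/40 = 24/29
P(W=1 | obs) = 1/8 / 29/40 = 5/29

P(W = 0 | obs) = 24/29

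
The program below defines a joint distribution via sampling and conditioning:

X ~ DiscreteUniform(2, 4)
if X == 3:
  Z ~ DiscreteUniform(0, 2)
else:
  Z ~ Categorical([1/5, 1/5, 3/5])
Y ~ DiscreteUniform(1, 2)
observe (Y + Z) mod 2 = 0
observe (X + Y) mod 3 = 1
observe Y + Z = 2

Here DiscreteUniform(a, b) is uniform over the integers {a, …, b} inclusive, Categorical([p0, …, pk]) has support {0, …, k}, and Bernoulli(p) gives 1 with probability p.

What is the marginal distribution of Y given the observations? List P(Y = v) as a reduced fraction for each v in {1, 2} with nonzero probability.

Enumerate traces; 2 have nonzero weight after conditioning:
  (X=2, Z=0, Y=2) weight 1/30
  (X=3, Z=1, Y=1) weight 1/18
Group by Y:
  weight(Y=1) = 1/18
  weight(Y=2) = 1/30
Total weight = 1/18 + 1/30 = 4/45
P(Y=1 | obs) = 1/18 / 4/45 = 5/8
P(Y=2 | obs) = 1/30 / 4/45 = 3/8

P(Y=1) = 5/8, P(Y=2) = 3/8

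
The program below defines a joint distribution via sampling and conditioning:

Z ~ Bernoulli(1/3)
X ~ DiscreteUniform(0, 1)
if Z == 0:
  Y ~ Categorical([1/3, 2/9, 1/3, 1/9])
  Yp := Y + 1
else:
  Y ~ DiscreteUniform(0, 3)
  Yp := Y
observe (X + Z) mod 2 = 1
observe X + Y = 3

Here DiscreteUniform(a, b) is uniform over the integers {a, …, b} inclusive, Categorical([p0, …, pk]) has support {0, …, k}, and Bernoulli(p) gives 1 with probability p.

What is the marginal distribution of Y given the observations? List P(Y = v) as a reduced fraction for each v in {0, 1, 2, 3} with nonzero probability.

P(Y=2) = 8/11, P(Y=3) = 3/11

Enumerate traces; 2 have nonzero weight after conditioning:
  (Z=0, X=1, Y=2) weight 1/9
  (Z=1, X=0, Y=3) weight 1/24
Group by Y:
  weight(Y=2) = 1/9
  weight(Y=3) = 1/24
Total weight = 1/9 + 1/24 = 11/72
P(Y=2 | obs) = 1/9 / 11/72 = 8/11
P(Y=3 | obs) = 1/24 / 11/72 = 3/11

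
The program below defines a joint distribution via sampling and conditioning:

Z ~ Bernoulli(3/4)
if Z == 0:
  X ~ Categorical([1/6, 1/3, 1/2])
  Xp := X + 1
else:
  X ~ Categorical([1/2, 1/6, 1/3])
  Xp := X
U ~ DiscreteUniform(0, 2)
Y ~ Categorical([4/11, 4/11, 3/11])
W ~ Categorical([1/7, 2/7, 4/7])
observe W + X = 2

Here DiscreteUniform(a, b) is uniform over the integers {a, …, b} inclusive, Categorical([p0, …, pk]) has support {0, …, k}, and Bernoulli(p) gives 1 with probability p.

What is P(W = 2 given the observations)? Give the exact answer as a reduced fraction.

Enumerate traces; 54 have nonzero weight after conditioning:
  (Z=0, X=0, U=0, Y=0, W=2) weight 2/693
  (Z=0, X=0, U=0, Y=1, W=2) weight 2/693
  (Z=0, X=0, U=0, Y=2, W=2) weight 1/462
  (Z=0, X=0, U=1, Y=0, W=2) weight 2/693
  (Z=0, X=0, U=1, Y=1, W=2) weight 2/693
  (Z=0, X=0, U=1, Y=2, W=2) weight 1/462
  (Z=0, X=0, U=2, Y=0, W=2) weight 2/693
  (Z=0, X=0, U=2, Y=1, W=2) weight 2/693
  (Z=0, X=1, U=0, Y=0, W=1) weight 2/693
  (Z=0, X=2, U=0, Y=0, W=0) weight 1/462
  … 44 more
Group by W:
  weight(W=0) = 3/56
  weight(W=1) = 5/84
  weight(W=2) = 5/21
Total weight = 3/56 + 5/84 + 5/21 = 59/168
P(W=0 | obs) = 3/56 / 59/168 = 9/59
P(W=1 | obs) = 5/84 / 59/168 = 10/59
P(W=2 | obs) = 5/21 / 59/168 = 40/59

P(W = 2 | obs) = 40/59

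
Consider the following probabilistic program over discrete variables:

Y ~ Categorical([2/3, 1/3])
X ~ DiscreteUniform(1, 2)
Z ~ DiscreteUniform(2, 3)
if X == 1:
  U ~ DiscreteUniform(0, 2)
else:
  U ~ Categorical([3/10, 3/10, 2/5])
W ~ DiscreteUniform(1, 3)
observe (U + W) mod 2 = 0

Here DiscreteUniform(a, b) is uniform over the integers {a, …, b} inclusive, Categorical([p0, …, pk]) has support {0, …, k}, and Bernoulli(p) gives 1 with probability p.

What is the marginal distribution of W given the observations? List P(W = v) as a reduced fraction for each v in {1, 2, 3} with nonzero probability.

P(W=1) = 19/79, P(W=2) = 41/79, P(W=3) = 19/79

Enumerate traces; 32 have nonzero weight after conditioning:
  (Y=0, X=1, Z=2, U=0, W=2) weight 1/54
  (Y=0, X=1, Z=2, U=1, W=1) weight 1/54
  (Y=0, X=1, Z=2, U=1, W=3) weight 1/54
  (Y=0, X=1, Z=2, U=2, W=2) weight 1/54
  (Y=0, X=1, Z=3, U=0, W=2) weight 1/54
  (Y=0, X=1, Z=3, U=1, W=1) weight 1/54
  (Y=0, X=1, Z=3, U=1, W=3) weight 1/54
  (Y=0, X=1, Z=3, U=2, W=2) weight 1/54
  … 24 more
Group by W:
  weight(W=1) = 19/180
  weight(W=2) = 41/180
  weight(W=3) = 19/180
Total weight = 19/180 + 41/180 + 19/180 = 79/180
P(W=1 | obs) = 19/180 / 79/180 = 19/79
P(W=2 | obs) = 41/180 / 79/180 = 41/79
P(W=3 | obs) = 19/180 / 79/180 = 19/79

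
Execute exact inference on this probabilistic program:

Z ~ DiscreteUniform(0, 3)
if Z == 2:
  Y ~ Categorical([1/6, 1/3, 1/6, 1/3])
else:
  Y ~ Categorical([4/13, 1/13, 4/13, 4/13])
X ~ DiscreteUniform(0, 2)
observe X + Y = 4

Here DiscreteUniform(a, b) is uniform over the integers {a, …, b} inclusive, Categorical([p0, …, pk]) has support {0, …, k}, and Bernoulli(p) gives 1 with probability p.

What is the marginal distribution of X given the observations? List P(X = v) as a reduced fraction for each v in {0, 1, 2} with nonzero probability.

Enumerate traces; 8 have nonzero weight after conditioning:
  (Z=0, Y=2, X=2) weight 1/39
  (Z=0, Y=3, X=1) weight 1/39
  (Z=1, Y=2, X=2) weight 1/39
  (Z=1, Y=3, X=1) weight 1/39
  (Z=2, Y=2, X=2) weight 1/72
  (Z=2, Y=3, X=1) weight 1/36
  (Z=3, Y=2, X=2) weight 1/39
  (Z=3, Y=3, X=1) weight 1/39
Group by X:
  weight(X=1) = 49/468
  weight(X=2) = 85/936
Total weight = 49/468 + 85/936 = 61/312
P(X=1 | obs) = 49/468 / 61/312 = 98/183
P(X=2 | obs) = 85/936 / 61/312 = 85/183

P(X=1) = 98/183, P(X=2) = 85/183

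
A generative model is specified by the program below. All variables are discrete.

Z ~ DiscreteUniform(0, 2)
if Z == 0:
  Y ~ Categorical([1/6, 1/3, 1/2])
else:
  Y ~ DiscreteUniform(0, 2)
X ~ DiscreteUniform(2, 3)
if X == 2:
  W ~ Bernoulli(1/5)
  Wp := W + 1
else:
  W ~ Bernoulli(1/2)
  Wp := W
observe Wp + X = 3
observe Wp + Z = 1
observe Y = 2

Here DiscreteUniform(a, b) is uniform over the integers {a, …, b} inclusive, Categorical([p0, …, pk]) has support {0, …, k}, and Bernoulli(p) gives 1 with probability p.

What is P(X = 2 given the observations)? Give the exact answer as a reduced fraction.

P(X = 2 | obs) = 12/17

Enumerate traces; 2 have nonzero weight after conditioning:
  (Z=0, Y=2, X=2, W=0) weight 1/15
  (Z=1, Y=2, X=3, W=0) weight 1/36
Group by X:
  weight(X=2) = 1/15
  weight(X=3) = 1/36
Total weight = 1/15 + 1/36 = 17/180
P(X=2 | obs) = 1/15 / 17/180 = 12/17
P(X=3 | obs) = 1/36 / 17/180 = 5/17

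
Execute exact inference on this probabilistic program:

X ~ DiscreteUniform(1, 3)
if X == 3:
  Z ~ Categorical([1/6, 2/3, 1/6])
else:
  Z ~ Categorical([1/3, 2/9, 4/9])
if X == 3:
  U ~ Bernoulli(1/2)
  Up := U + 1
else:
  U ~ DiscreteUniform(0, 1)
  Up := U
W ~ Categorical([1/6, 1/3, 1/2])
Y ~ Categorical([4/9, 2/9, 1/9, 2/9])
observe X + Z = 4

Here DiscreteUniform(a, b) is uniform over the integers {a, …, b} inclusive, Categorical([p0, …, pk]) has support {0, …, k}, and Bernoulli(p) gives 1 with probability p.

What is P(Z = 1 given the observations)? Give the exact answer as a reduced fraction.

Enumerate traces; 48 have nonzero weight after conditioning:
  (X=2, Z=2, U=0, W=0, Y=0) weight 4/729
  (X=2, Z=2, U=0, W=0, Y=1) weight 2/729
  (X=2, Z=2, U=0, W=0, Y=2) weight 1/729
  (X=2, Z=2, U=0, W=0, Y=3) weight 2/729
  (X=2, Z=2, U=0, W=1, Y=0) weight 8/729
  (X=2, Z=2, U=0, W=1, Y=1) weight 4/729
  (X=2, Z=2, U=0, W=1, Y=2) weight 2/729
  (X=2, Z=2, U=0, W=1, Y=3) weight 4/729
  (X=3, Z=1, U=0, W=0, Y=0) weight 2/243
  … 39 more
Group by Z:
  weight(Z=1) = 2/9
  weight(Z=2) = 4/27
Total weight = 2/9 + 4/27 = 10/27
P(Z=1 | obs) = 2/9 / 10/27 = 3/5
P(Z=2 | obs) = 4/27 / 10/27 = 2/5

P(Z = 1 | obs) = 3/5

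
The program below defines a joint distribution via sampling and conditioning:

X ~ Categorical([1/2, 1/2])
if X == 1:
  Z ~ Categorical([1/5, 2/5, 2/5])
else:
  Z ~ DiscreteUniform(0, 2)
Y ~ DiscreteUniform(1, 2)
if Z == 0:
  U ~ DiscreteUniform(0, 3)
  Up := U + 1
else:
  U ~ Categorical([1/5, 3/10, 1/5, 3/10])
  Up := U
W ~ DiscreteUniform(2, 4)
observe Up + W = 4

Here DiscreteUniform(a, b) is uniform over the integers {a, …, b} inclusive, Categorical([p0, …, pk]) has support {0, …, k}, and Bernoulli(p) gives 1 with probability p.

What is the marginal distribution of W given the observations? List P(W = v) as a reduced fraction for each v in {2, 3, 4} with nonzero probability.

Enumerate traces; 32 have nonzero weight after conditioning:
  (X=0, Z=0, Y=1, U=0, W=3) weight 1/144
  (X=0, Z=0, Y=1, U=1, W=2) weight 1/144
  (X=0, Z=0, Y=2, U=0, W=3) weight 1/144
  (X=0, Z=0, Y=2, U=1, W=2) weight 1/144
  (X=0, Z=1, Y=1, U=0, W=4) weight 1/180
  (X=0, Z=1, Y=1, U=1, W=3) weight 1/120
  (X=0, Z=1, Y=1, U=2, W=2) weight 1/180
  (X=0, Z=1, Y=2, U=0, W=4) weight 1/180
  … 24 more
Group by W:
  weight(W=2) = 16/225
  weight(W=3) = 43/450
  weight(W=4) = 11/225
Total weight = 16/225 + 43/450 + 11/225 = 97/450
P(W=2 | obs) = 16/225 / 97/450 = 32/97
P(W=3 | obs) = 43/450 / 97/450 = 43/97
P(W=4 | obs) = 11/225 / 97/450 = 22/97

P(W=2) = 32/97, P(W=3) = 43/97, P(W=4) = 22/97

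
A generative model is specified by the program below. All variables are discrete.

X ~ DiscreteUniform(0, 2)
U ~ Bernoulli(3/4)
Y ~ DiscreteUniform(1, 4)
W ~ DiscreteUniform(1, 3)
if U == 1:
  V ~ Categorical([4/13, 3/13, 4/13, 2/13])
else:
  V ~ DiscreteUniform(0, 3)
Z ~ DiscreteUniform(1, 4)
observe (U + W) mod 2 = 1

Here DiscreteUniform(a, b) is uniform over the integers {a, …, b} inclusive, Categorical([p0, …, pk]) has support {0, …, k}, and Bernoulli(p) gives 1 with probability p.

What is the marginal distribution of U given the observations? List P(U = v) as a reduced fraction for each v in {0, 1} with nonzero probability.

P(U=0) = 2/5, P(U=1) = 3/5

Enumerate traces; 576 have nonzero weight after conditioning:
  (X=0, U=0, Y=1, W=1, V=0, Z=1) weight 1/2304
  (X=0, U=0, Y=1, W=1, V=0, Z=2) weight 1/2304
  (X=0, U=0, Y=1, W=1, V=0, Z=3) weight 1/2304
  (X=0, U=0, Y=1, W=1, V=0, Z=4) weight 1/2304
  (X=0, U=0, Y=1, W=1, V=1, Z=1) weight 1/2304
  (X=0, U=0, Y=1, W=1, V=1, Z=2) weight 1/2304
  (X=0, U=0, Y=1, W=1, V=1, Z=3) weight 1/2304
  (X=0, U=0, Y=1, W=1, V=1, Z=4) weight 1/2304
  (X=0, U=1, Y=1, W=2, V=0, Z=1) weight 1/624
  … 567 more
Group by U:
  weight(U=0) = 1/6
  weight(U=1) = 1/4
Total weight = 1/6 + 1/4 = 5/12
P(U=0 | obs) = 1/6 / 5/12 = 2/5
P(U=1 | obs) = 1/4 / 5/12 = 3/5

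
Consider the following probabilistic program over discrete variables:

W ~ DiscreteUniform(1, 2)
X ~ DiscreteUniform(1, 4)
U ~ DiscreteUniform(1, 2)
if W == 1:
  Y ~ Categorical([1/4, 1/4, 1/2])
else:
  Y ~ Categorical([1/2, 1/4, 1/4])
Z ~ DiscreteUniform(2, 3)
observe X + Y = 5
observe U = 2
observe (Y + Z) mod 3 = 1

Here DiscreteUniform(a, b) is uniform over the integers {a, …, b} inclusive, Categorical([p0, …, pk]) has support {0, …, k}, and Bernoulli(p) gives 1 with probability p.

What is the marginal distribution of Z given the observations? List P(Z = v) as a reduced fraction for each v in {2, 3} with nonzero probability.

Enumerate traces; 4 have nonzero weight after conditioning:
  (W=1, X=3, U=2, Y=2, Z=2) weight 1/64
  (W=1, X=4, U=2, Y=1, Z=3) weight 1/128
  (W=2, X=3, U=2, Y=2, Z=2) weight 1/128
  (W=2, X=4, U=2, Y=1, Z=3) weight 1/128
Group by Z:
  weight(Z=2) = 3/128
  weight(Z=3) = 1/64
Total weight = 3/128 + 1/64 = 5/128
P(Z=2 | obs) = 3/128 / 5/128 = 3/5
P(Z=3 | obs) = 1/64 / 5/128 = 2/5

P(Z=2) = 3/5, P(Z=3) = 2/5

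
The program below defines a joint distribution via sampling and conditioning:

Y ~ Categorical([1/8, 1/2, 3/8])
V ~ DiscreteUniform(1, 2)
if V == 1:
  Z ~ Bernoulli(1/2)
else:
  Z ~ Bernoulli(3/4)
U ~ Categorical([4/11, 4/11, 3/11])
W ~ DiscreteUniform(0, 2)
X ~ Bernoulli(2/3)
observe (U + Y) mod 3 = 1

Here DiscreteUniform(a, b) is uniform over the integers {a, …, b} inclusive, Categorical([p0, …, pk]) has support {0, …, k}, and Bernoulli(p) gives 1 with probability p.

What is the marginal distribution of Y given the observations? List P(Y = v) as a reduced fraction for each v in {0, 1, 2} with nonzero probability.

Enumerate traces; 72 have nonzero weight after conditioning:
  (Y=0, V=1, Z=0, U=1, W=0, X=0) weight 1/792
  (Y=0, V=1, Z=0, U=1, W=0, X=1) weight 1/396
  (Y=0, V=1, Z=0, U=1, W=1, X=0) weight 1/792
  (Y=0, V=1, Z=0, U=1, W=1, X=1) weight 1/396
  (Y=0, V=1, Z=0, U=1, W=2, X=0) weight 1/792
  (Y=0, V=1, Z=0, U=1, W=2, X=1) weight 1/396
  (Y=0, V=1, Z=1, U=1, W=0, X=0) weight 1/792
  (Y=0, V=1, Z=1, U=1, W=0, X=1) weight 1/396
  (Y=1, V=1, Z=0, U=0, W=0, X=0) weight 1/198
  (Y=2, V=1, Z=0, U=2, W=0, X=0) weight 1/352
  … 62 more
Group by Y:
  weight(Y=0) = 1/22
  weight(Y=1) = 2/11
  weight(Y=2) = 9/88
Total weight = 1/22 + 2/11 + 9/88 = 29/88
P(Y=0 | obs) = 1/22 / 29/88 = 4/29
P(Y=1 | obs) = 2/11 / 29/88 = 16/29
P(Y=2 | obs) = 9/88 / 29/88 = 9/29

P(Y=0) = 4/29, P(Y=1) = 16/29, P(Y=2) = 9/29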